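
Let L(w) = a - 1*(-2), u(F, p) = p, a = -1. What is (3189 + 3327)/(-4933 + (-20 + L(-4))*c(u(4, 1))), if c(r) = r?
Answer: -1629/1238 ≈ -1.3158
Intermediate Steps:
L(w) = 1 (L(w) = -1 - 1*(-2) = -1 + 2 = 1)
(3189 + 3327)/(-4933 + (-20 + L(-4))*c(u(4, 1))) = (3189 + 3327)/(-4933 + (-20 + 1)*1) = 6516/(-4933 - 19*1) = 6516/(-4933 - 19) = 6516/(-4952) = 6516*(-1/4952) = -1629/1238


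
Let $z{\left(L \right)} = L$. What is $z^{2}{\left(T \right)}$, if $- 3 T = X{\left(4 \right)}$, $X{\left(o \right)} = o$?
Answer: $\frac{16}{9} \approx 1.7778$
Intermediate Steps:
$T = - \frac{4}{3}$ ($T = \left(- \frac{1}{3}\right) 4 = - \frac{4}{3} \approx -1.3333$)
$z^{2}{\left(T \right)} = \left(- \frac{4}{3}\right)^{2} = \frac{16}{9}$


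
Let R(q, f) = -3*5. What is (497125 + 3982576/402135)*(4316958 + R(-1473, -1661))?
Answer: 287674382273444431/134045 ≈ 2.1461e+12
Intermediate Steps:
R(q, f) = -15
(497125 + 3982576/402135)*(4316958 + R(-1473, -1661)) = (497125 + 3982576/402135)*(4316958 - 15) = (497125 + 3982576*(1/402135))*4316943 = (497125 + 3982576/402135)*4316943 = (199915344451/402135)*4316943 = 287674382273444431/134045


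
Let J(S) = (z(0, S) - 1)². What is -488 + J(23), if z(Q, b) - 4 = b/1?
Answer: 188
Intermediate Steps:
z(Q, b) = 4 + b (z(Q, b) = 4 + b/1 = 4 + b*1 = 4 + b)
J(S) = (3 + S)² (J(S) = ((4 + S) - 1)² = (3 + S)²)
-488 + J(23) = -488 + (3 + 23)² = -488 + 26² = -488 + 676 = 188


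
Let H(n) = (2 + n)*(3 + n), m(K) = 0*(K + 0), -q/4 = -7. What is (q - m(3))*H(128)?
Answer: 476840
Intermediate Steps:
q = 28 (q = -4*(-7) = 28)
m(K) = 0 (m(K) = 0*K = 0)
(q - m(3))*H(128) = (28 - 1*0)*(6 + 128² + 5*128) = (28 + 0)*(6 + 16384 + 640) = 28*17030 = 476840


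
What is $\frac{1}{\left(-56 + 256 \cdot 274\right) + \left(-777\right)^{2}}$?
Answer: $\frac{1}{673817} \approx 1.4841 \cdot 10^{-6}$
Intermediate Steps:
$\frac{1}{\left(-56 + 256 \cdot 274\right) + \left(-777\right)^{2}} = \frac{1}{\left(-56 + 70144\right) + 603729} = \frac{1}{70088 + 603729} = \frac{1}{673817}$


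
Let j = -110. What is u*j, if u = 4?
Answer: -440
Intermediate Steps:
u*j = 4*(-110) = -440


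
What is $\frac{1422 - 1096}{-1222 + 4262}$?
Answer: $\frac{163}{1520} \approx 0.10724$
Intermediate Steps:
$\frac{1422 - 1096}{-1222 + 4262} = \frac{326}{3040} = 326 \cdot \frac{1}{3040} = \frac{163}{1520}$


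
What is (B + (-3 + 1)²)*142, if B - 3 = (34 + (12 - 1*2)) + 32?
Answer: 11786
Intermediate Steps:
B = 79 (B = 3 + ((34 + (12 - 1*2)) + 32) = 3 + ((34 + (12 - 2)) + 32) = 3 + ((34 + 10) + 32) = 3 + (44 + 32) = 3 + 76 = 79)
(B + (-3 + 1)²)*142 = (79 + (-3 + 1)²)*142 = (79 + (-2)²)*142 = (79 + 4)*142 = 83*142 = 11786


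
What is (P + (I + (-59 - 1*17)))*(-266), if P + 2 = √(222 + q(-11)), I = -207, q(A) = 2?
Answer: 75810 - 1064*√14 ≈ 71829.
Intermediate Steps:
P = -2 + 4*√14 (P = -2 + √(222 + 2) = -2 + √224 = -2 + 4*√14 ≈ 12.967)
(P + (I + (-59 - 1*17)))*(-266) = ((-2 + 4*√14) + (-207 + (-59 - 1*17)))*(-266) = ((-2 + 4*√14) + (-207 + (-59 - 17)))*(-266) = ((-2 + 4*√14) + (-207 - 76))*(-266) = ((-2 + 4*√14) - 283)*(-266) = (-285 + 4*√14)*(-266) = 75810 - 1064*√14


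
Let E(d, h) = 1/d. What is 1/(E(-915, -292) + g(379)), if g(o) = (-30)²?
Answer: 915/823499 ≈ 0.0011111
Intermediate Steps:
g(o) = 900
1/(E(-915, -292) + g(379)) = 1/(1/(-915) + 900) = 1/(-1/915 + 900) = 1/(823499/915) = 915/823499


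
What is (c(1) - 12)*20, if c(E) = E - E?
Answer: -240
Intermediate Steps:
c(E) = 0
(c(1) - 12)*20 = (0 - 12)*20 = -12*20 = -240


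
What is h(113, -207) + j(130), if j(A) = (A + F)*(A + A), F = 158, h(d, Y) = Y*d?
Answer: 51489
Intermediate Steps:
j(A) = 2*A*(158 + A) (j(A) = (A + 158)*(A + A) = (158 + A)*(2*A) = 2*A*(158 + A))
h(113, -207) + j(130) = -207*113 + 2*130*(158 + 130) = -23391 + 2*130*288 = -23391 + 74880 = 51489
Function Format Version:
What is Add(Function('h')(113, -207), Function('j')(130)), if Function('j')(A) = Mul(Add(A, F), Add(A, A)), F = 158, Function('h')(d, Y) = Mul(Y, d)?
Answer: 51489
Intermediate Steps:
Function('j')(A) = Mul(2, A, Add(158, A)) (Function('j')(A) = Mul(Add(A, 158), Add(A, A)) = Mul(Add(158, A), Mul(2, A)) = Mul(2, A, Add(158, A)))
Add(Function('h')(113, -207), Function('j')(130)) = Add(Mul(-207, 113), Mul(2, 130, Add(158, 130))) = Add(-23391, Mul(2, 130, 288)) = Add(-23391, 74880) = 51489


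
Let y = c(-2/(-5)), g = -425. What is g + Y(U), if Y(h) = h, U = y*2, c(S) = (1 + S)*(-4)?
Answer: -2181/5 ≈ -436.20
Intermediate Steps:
c(S) = -4 - 4*S
y = -28/5 (y = -4 - (-8)/(-5) = -4 - (-8)*(-1)/5 = -4 - 4*⅖ = -4 - 8/5 = -28/5 ≈ -5.6000)
U = -56/5 (U = -28/5*2 = -56/5 ≈ -11.200)
g + Y(U) = -425 - 56/5 = -2181/5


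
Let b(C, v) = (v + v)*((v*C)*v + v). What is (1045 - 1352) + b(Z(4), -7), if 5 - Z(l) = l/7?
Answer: -3247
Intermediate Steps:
Z(l) = 5 - l/7
b(C, v) = 2*v*(v + C*v²) (b(C, v) = (2*v)*((C*v)*v + v) = (2*v)*(C*v² + v) = (2*v)*(v + C*v²) = 2*v*(v + C*v²))
(1045 - 1352) + b(Z(4), -7) = (1045 - 1352) + 2*(-7)²*(1 + (5 - ⅐*4)*(-7)) = -307 + 2*49*(1 + (5 - 4/7)*(-7)) = -307 + 2*49*(1 + (31/7)*(-7)) = -307 + 2*49*(1 - 31) = -307 + 2*49*(-30) = -307 - 2940 = -3247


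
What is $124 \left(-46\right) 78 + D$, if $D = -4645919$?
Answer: $-5090831$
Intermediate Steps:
$124 \left(-46\right) 78 + D = 124 \left(-46\right) 78 - 4645919 = \left(-5704\right) 78 - 4645919 = -444912 - 4645919 = -5090831$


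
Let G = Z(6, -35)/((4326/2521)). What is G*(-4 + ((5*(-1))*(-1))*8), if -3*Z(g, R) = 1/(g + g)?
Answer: -2521/4326 ≈ -0.58276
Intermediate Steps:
Z(g, R) = -1/(6*g) (Z(g, R) = -1/(3*(g + g)) = -1/(2*g)/3 = -1/(6*g))
G = -2521/155736 (G = (-1/6/6)/((4326/2521)) = (-1/6*1/6)/((4326*(1/2521))) = -1/(36*4326/2521) = -1/36*2521/4326 = -2521/155736 ≈ -0.016188)
G*(-4 + ((5*(-1))*(-1))*8) = -2521*(-4 + ((5*(-1))*(-1))*8)/155736 = -2521*(-4 - 5*(-1)*8)/155736 = -2521*(-4 + 5*8)/155736 = -2521*(-4 + 40)/155736 = -2521/155736*36 = -2521/4326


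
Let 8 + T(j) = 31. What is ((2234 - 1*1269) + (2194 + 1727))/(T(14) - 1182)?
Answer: -4886/1159 ≈ -4.2157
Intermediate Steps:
T(j) = 23 (T(j) = -8 + 31 = 23)
((2234 - 1*1269) + (2194 + 1727))/(T(14) - 1182) = ((2234 - 1*1269) + (2194 + 1727))/(23 - 1182) = ((2234 - 1269) + 3921)/(-1159) = (965 + 3921)*(-1/1159) = 4886*(-1/1159) = -4886/1159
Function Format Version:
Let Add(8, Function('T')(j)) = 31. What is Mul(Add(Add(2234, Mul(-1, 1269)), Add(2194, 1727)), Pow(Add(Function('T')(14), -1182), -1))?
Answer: Rational(-4886, 1159) ≈ -4.2157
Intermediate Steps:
Function('T')(j) = 23 (Function('T')(j) = Add(-8, 31) = 23)
Mul(Add(Add(2234, Mul(-1, 1269)), Add(2194, 1727)), Pow(Add(Function('T')(14), -1182), -1)) = Mul(Add(Add(2234, Mul(-1, 1269)), Add(2194, 1727)), Pow(Add(23, -1182), -1)) = Mul(Add(Add(2234, -1269), 3921), Pow(-1159, -1)) = Mul(Add(965, 3921), Rational(-1, 1159)) = Mul(4886, Rational(-1, 1159)) = Rational(-4886, 1159)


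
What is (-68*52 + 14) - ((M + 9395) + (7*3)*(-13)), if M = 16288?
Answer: -28932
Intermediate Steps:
(-68*52 + 14) - ((M + 9395) + (7*3)*(-13)) = (-68*52 + 14) - ((16288 + 9395) + (7*3)*(-13)) = (-3536 + 14) - (25683 + 21*(-13)) = -3522 - (25683 - 273) = -3522 - 1*25410 = -3522 - 25410 = -28932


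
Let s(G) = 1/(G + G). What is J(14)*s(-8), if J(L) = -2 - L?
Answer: 1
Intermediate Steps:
s(G) = 1/(2*G)
J(14)*s(-8) = (-2 - 1*14)*((½)/(-8)) = (-2 - 14)*((½)*(-⅛)) = -16*(-1/16) = 1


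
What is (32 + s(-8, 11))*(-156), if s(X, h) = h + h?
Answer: -8424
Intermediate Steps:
s(X, h) = 2*h
(32 + s(-8, 11))*(-156) = (32 + 2*11)*(-156) = (32 + 22)*(-156) = 54*(-156) = -8424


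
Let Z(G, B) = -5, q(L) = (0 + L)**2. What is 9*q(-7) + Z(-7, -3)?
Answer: 436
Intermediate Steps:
q(L) = L**2
9*q(-7) + Z(-7, -3) = 9*(-7)**2 - 5 = 9*49 - 5 = 441 - 5 = 436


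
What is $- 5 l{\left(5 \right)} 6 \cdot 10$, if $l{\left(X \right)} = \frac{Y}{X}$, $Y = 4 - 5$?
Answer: $60$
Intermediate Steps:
$Y = -1$ ($Y = 4 - 5 = -1$)
$l{\left(X \right)} = - \frac{1}{X}$
$- 5 l{\left(5 \right)} 6 \cdot 10 = - 5 \left(- \frac{1}{5}\right) 6 \cdot 10 = - 5 \left(\left(-1\right) \frac{1}{5}\right) 6 \cdot 10 = \left(-5\right) \left(- \frac{1}{5}\right) 6 \cdot 10 = 1 \cdot 6 \cdot 10 = 6 \cdot 10 = 60$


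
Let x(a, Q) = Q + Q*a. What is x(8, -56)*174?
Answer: -87696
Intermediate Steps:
x(8, -56)*174 = -56*(1 + 8)*174 = -56*9*174 = -504*174 = -87696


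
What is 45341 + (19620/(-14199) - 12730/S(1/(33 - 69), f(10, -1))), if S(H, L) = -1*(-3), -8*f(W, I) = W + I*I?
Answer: 583526149/14199 ≈ 41096.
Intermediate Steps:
f(W, I) = -W/8 - I²/8 (f(W, I) = -(W + I*I)/8 = -(W + I²)/8 = -W/8 - I²/8)
S(H, L) = 3
45341 + (19620/(-14199) - 12730/S(1/(33 - 69), f(10, -1))) = 45341 + (19620/(-14199) - 12730/3) = 45341 + (19620*(-1/14199) - 12730*⅓) = 45341 + (-6540/4733 - 12730/3) = 45341 - 60270710/14199 = 583526149/14199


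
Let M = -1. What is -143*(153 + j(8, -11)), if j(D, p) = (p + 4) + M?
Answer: -20735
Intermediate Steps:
j(D, p) = 3 + p (j(D, p) = (p + 4) - 1 = (4 + p) - 1 = 3 + p)
-143*(153 + j(8, -11)) = -143*(153 + (3 - 11)) = -143*(153 - 8) = -143*145 = -20735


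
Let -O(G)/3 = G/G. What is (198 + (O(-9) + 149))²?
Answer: 118336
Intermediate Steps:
O(G) = -3 (O(G) = -3*G/G = -3*1 = -3)
(198 + (O(-9) + 149))² = (198 + (-3 + 149))² = (198 + 146)² = 344² = 118336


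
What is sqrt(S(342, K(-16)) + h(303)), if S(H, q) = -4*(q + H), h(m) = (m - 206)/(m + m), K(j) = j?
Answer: I*sqrt(478816962)/606 ≈ 36.109*I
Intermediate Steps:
h(m) = (-206 + m)/(2*m) (h(m) = (-206 + m)/((2*m)) = (-206 + m)*(1/(2*m)) = (-206 + m)/(2*m))
S(H, q) = -4*H - 4*q (S(H, q) = -4*(H + q) = -4*H - 4*q)
sqrt(S(342, K(-16)) + h(303)) = sqrt((-4*342 - 4*(-16)) + (1/2)*(-206 + 303)/303) = sqrt((-1368 + 64) + (1/2)*(1/303)*97) = sqrt(-1304 + 97/606) = sqrt(-790127/606) = I*sqrt(478816962)/606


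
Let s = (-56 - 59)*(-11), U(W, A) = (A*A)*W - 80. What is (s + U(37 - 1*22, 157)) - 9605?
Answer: 361315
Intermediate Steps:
U(W, A) = -80 + W*A² (U(W, A) = A²*W - 80 = W*A² - 80 = -80 + W*A²)
s = 1265 (s = -115*(-11) = 1265)
(s + U(37 - 1*22, 157)) - 9605 = (1265 + (-80 + (37 - 1*22)*157²)) - 9605 = (1265 + (-80 + (37 - 22)*24649)) - 9605 = (1265 + (-80 + 15*24649)) - 9605 = (1265 + (-80 + 369735)) - 9605 = (1265 + 369655) - 9605 = 370920 - 9605 = 361315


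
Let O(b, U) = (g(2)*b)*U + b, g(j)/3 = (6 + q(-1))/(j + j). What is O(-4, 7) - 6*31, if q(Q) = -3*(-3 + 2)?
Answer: -379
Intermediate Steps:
q(Q) = 3 (q(Q) = -3*(-1) = 3)
g(j) = 27/(2*j) (g(j) = 3*((6 + 3)/(j + j)) = 3*(9/((2*j))) = 3*(9*(1/(2*j))) = 3*(9/(2*j)) = 27/(2*j))
O(b, U) = b + 27*U*b/4 (O(b, U) = (((27/2)/2)*b)*U + b = (((27/2)*(1/2))*b)*U + b = (27*b/4)*U + b = 27*U*b/4 + b = b + 27*U*b/4)
O(-4, 7) - 6*31 = (1/4)*(-4)*(4 + 27*7) - 6*31 = (1/4)*(-4)*(4 + 189) - 186 = (1/4)*(-4)*193 - 186 = -193 - 186 = -379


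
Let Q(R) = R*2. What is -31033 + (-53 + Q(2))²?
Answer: -28632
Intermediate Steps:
Q(R) = 2*R
-31033 + (-53 + Q(2))² = -31033 + (-53 + 2*2)² = -31033 + (-53 + 4)² = -31033 + (-49)² = -31033 + 2401 = -28632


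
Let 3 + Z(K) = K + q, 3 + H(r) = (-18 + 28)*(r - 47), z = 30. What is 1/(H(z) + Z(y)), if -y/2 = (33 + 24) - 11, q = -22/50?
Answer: -25/6711 ≈ -0.0037252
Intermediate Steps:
q = -11/25 (q = -22*1/50 = -11/25 ≈ -0.44000)
H(r) = -473 + 10*r (H(r) = -3 + (-18 + 28)*(r - 47) = -3 + 10*(-47 + r) = -3 + (-470 + 10*r) = -473 + 10*r)
y = -92 (y = -2*((33 + 24) - 11) = -2*(57 - 11) = -2*46 = -92)
Z(K) = -86/25 + K (Z(K) = -3 + (K - 11/25) = -3 + (-11/25 + K) = -86/25 + K)
1/(H(z) + Z(y)) = 1/((-473 + 10*30) + (-86/25 - 92)) = 1/((-473 + 300) - 2386/25) = 1/(-173 - 2386/25) = 1/(-6711/25) = -25/6711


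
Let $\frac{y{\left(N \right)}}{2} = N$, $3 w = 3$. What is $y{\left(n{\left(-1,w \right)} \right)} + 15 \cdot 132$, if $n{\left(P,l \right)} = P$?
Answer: $1978$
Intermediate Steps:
$w = 1$ ($w = \frac{1}{3} \cdot 3 = 1$)
$y{\left(N \right)} = 2 N$
$y{\left(n{\left(-1,w \right)} \right)} + 15 \cdot 132 = 2 \left(-1\right) + 15 \cdot 132 = -2 + 1980 = 1978$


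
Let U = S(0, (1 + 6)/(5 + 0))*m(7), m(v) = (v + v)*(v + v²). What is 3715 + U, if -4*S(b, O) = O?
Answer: 17203/5 ≈ 3440.6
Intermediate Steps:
m(v) = 2*v*(v + v²) (m(v) = (2*v)*(v + v²) = 2*v*(v + v²))
S(b, O) = -O/4
U = -1372/5 (U = (-(1 + 6)/(4*(5 + 0)))*(2*7²*(1 + 7)) = (-7/(4*5))*(2*49*8) = -7/(4*5)*784 = -¼*7/5*784 = -7/20*784 = -1372/5 ≈ -274.40)
3715 + U = 3715 - 1372/5 = 17203/5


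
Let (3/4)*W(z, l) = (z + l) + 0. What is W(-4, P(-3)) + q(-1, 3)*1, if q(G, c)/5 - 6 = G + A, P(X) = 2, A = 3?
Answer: 112/3 ≈ 37.333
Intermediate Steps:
q(G, c) = 45 + 5*G (q(G, c) = 30 + 5*(G + 3) = 30 + 5*(3 + G) = 30 + (15 + 5*G) = 45 + 5*G)
W(z, l) = 4*l/3 + 4*z/3 (W(z, l) = 4*((z + l) + 0)/3 = 4*((l + z) + 0)/3 = 4*(l + z)/3 = 4*l/3 + 4*z/3)
W(-4, P(-3)) + q(-1, 3)*1 = ((4/3)*2 + (4/3)*(-4)) + (45 + 5*(-1))*1 = (8/3 - 16/3) + (45 - 5)*1 = -8/3 + 40*1 = -8/3 + 40 = 112/3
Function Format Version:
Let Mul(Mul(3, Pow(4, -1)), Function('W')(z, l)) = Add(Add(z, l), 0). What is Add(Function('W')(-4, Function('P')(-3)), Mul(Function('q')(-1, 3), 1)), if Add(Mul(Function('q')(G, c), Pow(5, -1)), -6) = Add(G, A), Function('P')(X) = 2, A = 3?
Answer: Rational(112, 3) ≈ 37.333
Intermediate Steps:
Function('q')(G, c) = Add(45, Mul(5, G)) (Function('q')(G, c) = Add(30, Mul(5, Add(G, 3))) = Add(30, Mul(5, Add(3, G))) = Add(30, Add(15, Mul(5, G))) = Add(45, Mul(5, G)))
Function('W')(z, l) = Add(Mul(Rational(4, 3), l), Mul(Rational(4, 3), z)) (Function('W')(z, l) = Mul(Rational(4, 3), Add(Add(z, l), 0)) = Mul(Rational(4, 3), Add(Add(l, z), 0)) = Mul(Rational(4, 3), Add(l, z)) = Add(Mul(Rational(4, 3), l), Mul(Rational(4, 3), z)))
Add(Function('W')(-4, Function('P')(-3)), Mul(Function('q')(-1, 3), 1)) = Add(Add(Mul(Rational(4, 3), 2), Mul(Rational(4, 3), -4)), Mul(Add(45, Mul(5, -1)), 1)) = Add(Add(Rational(8, 3), Rational(-16, 3)), Mul(Add(45, -5), 1)) = Add(Rational(-8, 3), Mul(40, 1)) = Add(Rational(-8, 3), 40) = Rational(112, 3)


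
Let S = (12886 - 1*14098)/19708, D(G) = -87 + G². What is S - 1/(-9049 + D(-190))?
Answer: -8175019/132851628 ≈ -0.061535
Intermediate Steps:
S = -303/4927 (S = (12886 - 14098)*(1/19708) = -1212*1/19708 = -303/4927 ≈ -0.061498)
S - 1/(-9049 + D(-190)) = -303/4927 - 1/(-9049 + (-87 + (-190)²)) = -303/4927 - 1/(-9049 + (-87 + 36100)) = -303/4927 - 1/(-9049 + 36013) = -303/4927 - 1/26964 = -8175019/132851628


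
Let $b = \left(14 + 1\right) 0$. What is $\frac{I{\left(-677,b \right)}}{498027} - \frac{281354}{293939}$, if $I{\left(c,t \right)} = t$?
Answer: $- \frac{281354}{293939} \approx -0.95718$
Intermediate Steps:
$b = 0$ ($b = 15 \cdot 0 = 0$)
$\frac{I{\left(-677,b \right)}}{498027} - \frac{281354}{293939} = \frac{0}{498027} - \frac{281354}{293939} = 0 \cdot \frac{1}{498027} - \frac{281354}{293939} = 0 - \frac{281354}{293939} = - \frac{281354}{293939}$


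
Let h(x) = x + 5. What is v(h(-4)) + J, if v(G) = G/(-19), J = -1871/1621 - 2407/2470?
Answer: -8733847/4003870 ≈ -2.1814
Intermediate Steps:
h(x) = 5 + x
J = -8523117/4003870 (J = -1871*1/1621 - 2407*1/2470 = -1871/1621 - 2407/2470 = -8523117/4003870 ≈ -2.1287)
v(G) = -G/19 (v(G) = G*(-1/19) = -G/19)
v(h(-4)) + J = -(5 - 4)/19 - 8523117/4003870 = -1/19*1 - 8523117/4003870 = -1/19 - 8523117/4003870 = -8733847/4003870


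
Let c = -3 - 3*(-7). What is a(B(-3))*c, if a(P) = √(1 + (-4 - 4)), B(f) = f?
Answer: 18*I*√7 ≈ 47.624*I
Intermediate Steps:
a(P) = I*√7 (a(P) = √(1 - 8) = √(-7) = I*√7)
c = 18 (c = -3 + 21 = 18)
a(B(-3))*c = (I*√7)*18 = 18*I*√7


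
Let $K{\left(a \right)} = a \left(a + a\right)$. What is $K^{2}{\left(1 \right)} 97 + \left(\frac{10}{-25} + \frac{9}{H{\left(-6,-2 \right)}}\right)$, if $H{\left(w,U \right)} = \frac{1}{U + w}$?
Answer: $\frac{1578}{5} \approx 315.6$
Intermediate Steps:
$K{\left(a \right)} = 2 a^{2}$ ($K{\left(a \right)} = a 2 a = 2 a^{2}$)
$K^{2}{\left(1 \right)} 97 + \left(\frac{10}{-25} + \frac{9}{H{\left(-6,-2 \right)}}\right) = \left(2 \cdot 1^{2}\right)^{2} \cdot 97 + \left(\frac{10}{-25} + \frac{9}{\frac{1}{-2 - 6}}\right) = \left(2 \cdot 1\right)^{2} \cdot 97 + \left(10 \left(- \frac{1}{25}\right) + \frac{9}{\frac{1}{-8}}\right) = 2^{2} \cdot 97 + \left(- \frac{2}{5} + \frac{9}{- \frac{1}{8}}\right) = 4 \cdot 97 + \left(- \frac{2}{5} + 9 \left(-8\right)\right) = 388 - \frac{362}{5} = \frac{1578}{5}$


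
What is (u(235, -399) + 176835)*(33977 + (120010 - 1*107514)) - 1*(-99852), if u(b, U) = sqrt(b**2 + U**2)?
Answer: 8218152807 + 46473*sqrt(214426) ≈ 8.2397e+9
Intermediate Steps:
u(b, U) = sqrt(U**2 + b**2)
(u(235, -399) + 176835)*(33977 + (120010 - 1*107514)) - 1*(-99852) = (sqrt((-399)**2 + 235**2) + 176835)*(33977 + (120010 - 1*107514)) - 1*(-99852) = (sqrt(159201 + 55225) + 176835)*(33977 + (120010 - 107514)) + 99852 = (sqrt(214426) + 176835)*(33977 + 12496) + 99852 = (176835 + sqrt(214426))*46473 + 99852 = (8218052955 + 46473*sqrt(214426)) + 99852 = 8218152807 + 46473*sqrt(214426)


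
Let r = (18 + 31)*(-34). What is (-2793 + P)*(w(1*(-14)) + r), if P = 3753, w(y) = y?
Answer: -1612800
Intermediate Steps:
r = -1666 (r = 49*(-34) = -1666)
(-2793 + P)*(w(1*(-14)) + r) = (-2793 + 3753)*(1*(-14) - 1666) = 960*(-14 - 1666) = 960*(-1680) = -1612800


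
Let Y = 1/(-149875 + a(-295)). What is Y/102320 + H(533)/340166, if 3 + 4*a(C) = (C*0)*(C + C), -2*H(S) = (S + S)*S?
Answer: -2178293137510013/2608271574599420 ≈ -0.83515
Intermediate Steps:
H(S) = -S² (H(S) = -(S + S)*S/2 = -2*S*S/2 = -S²)
a(C) = -¾ (a(C) = -¾ + ((C*0)*(C + C))/4 = -¾ + (0*(2*C))/4 = -¾ + (¼)*0 = -¾ + 0 = -¾)
Y = -4/599503 (Y = 1/(-149875 - ¾) = 1/(-599503/4) = -4/599503 ≈ -6.6722e-6)
Y/102320 + H(533)/340166 = -4/599503/102320 - 1*533²/340166 = -4/599503*1/102320 - 1*284089*(1/340166) = -1/15335286740 - 284089*1/340166 = -1/15335286740 - 284089/340166 = -2178293137510013/2608271574599420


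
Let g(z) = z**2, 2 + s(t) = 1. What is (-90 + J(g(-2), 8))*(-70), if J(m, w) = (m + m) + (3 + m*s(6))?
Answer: 5810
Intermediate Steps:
s(t) = -1 (s(t) = -2 + 1 = -1)
J(m, w) = 3 + m (J(m, w) = (m + m) + (3 + m*(-1)) = 2*m + (3 - m) = 3 + m)
(-90 + J(g(-2), 8))*(-70) = (-90 + (3 + (-2)**2))*(-70) = (-90 + (3 + 4))*(-70) = (-90 + 7)*(-70) = -83*(-70) = 5810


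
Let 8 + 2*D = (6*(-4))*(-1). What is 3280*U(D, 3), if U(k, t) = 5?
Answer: 16400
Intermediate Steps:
D = 8 (D = -4 + ((6*(-4))*(-1))/2 = -4 + (-24*(-1))/2 = -4 + (½)*24 = -4 + 12 = 8)
3280*U(D, 3) = 3280*5 = 16400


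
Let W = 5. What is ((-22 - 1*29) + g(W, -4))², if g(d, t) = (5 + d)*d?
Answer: 1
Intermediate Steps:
g(d, t) = d*(5 + d)
((-22 - 1*29) + g(W, -4))² = ((-22 - 1*29) + 5*(5 + 5))² = ((-22 - 29) + 5*10)² = (-51 + 50)² = (-1)² = 1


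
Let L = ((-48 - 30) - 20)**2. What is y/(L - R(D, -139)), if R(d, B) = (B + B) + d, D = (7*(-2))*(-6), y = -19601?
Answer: -19601/9798 ≈ -2.0005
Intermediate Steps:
L = 9604 (L = (-78 - 20)**2 = (-98)**2 = 9604)
D = 84 (D = -14*(-6) = 84)
R(d, B) = d + 2*B (R(d, B) = 2*B + d = d + 2*B)
y/(L - R(D, -139)) = -19601/(9604 - (84 + 2*(-139))) = -19601/(9604 - (84 - 278)) = -19601/(9604 - 1*(-194)) = -19601/(9604 + 194) = -19601/9798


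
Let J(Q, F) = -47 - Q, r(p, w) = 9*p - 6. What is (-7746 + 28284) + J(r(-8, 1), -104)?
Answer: 20569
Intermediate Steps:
r(p, w) = -6 + 9*p
(-7746 + 28284) + J(r(-8, 1), -104) = (-7746 + 28284) + (-47 - (-6 + 9*(-8))) = 20538 + (-47 - (-6 - 72)) = 20538 + (-47 - 1*(-78)) = 20538 + (-47 + 78) = 20538 + 31 = 20569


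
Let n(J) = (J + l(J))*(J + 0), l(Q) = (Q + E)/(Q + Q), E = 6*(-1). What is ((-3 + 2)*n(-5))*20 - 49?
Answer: -439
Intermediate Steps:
E = -6
l(Q) = (-6 + Q)/(2*Q) (l(Q) = (Q - 6)/(Q + Q) = (-6 + Q)/((2*Q)) = (-6 + Q)*(1/(2*Q)) = (-6 + Q)/(2*Q))
n(J) = J*(J + (-6 + J)/(2*J)) (n(J) = (J + (-6 + J)/(2*J))*(J + 0) = (J + (-6 + J)/(2*J))*J = J*(J + (-6 + J)/(2*J)))
((-3 + 2)*n(-5))*20 - 49 = ((-3 + 2)*(-3 + (-5)² + (½)*(-5)))*20 - 49 = -(-3 + 25 - 5/2)*20 - 49 = -1*39/2*20 - 49 = -39/2*20 - 49 = -390 - 49 = -439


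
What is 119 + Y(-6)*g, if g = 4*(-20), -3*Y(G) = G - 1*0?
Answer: -41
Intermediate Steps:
Y(G) = -G/3 (Y(G) = -(G - 1*0)/3 = -(G + 0)/3 = -G/3)
g = -80
119 + Y(-6)*g = 119 - 1/3*(-6)*(-80) = 119 + 2*(-80) = 119 - 160 = -41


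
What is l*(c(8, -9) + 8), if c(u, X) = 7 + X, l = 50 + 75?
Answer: 750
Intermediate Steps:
l = 125
l*(c(8, -9) + 8) = 125*((7 - 9) + 8) = 125*(-2 + 8) = 125*6 = 750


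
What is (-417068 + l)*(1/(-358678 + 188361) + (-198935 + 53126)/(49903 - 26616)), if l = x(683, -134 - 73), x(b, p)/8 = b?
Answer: 352471759244240/136764551 ≈ 2.5772e+6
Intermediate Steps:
x(b, p) = 8*b
l = 5464 (l = 8*683 = 5464)
(-417068 + l)*(1/(-358678 + 188361) + (-198935 + 53126)/(49903 - 26616)) = (-417068 + 5464)*(1/(-358678 + 188361) + (-198935 + 53126)/(49903 - 26616)) = -411604*(1/(-170317) - 145809/23287) = -411604*(-1/170317 - 145809*1/23287) = -411604*(-1/170317 - 145809/23287) = -411604*(-856337060/136764551) = 352471759244240/136764551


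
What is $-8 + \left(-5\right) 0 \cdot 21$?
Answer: $-8$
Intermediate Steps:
$-8 + \left(-5\right) 0 \cdot 21 = -8 + 0 \cdot 21 = -8 + 0 = -8$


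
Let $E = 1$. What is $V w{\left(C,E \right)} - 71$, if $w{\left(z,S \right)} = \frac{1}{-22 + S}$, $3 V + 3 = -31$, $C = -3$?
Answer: $- \frac{4439}{63} \approx -70.46$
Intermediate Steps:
$V = - \frac{34}{3}$ ($V = -1 + \frac{1}{3} \left(-31\right) = -1 - \frac{31}{3} = - \frac{34}{3} \approx -11.333$)
$V w{\left(C,E \right)} - 71 = - \frac{34}{3 \left(-22 + 1\right)} - 71 = - \frac{34}{3 \left(-21\right)} - 71 = \left(- \frac{34}{3}\right) \left(- \frac{1}{21}\right) - 71 = \frac{34}{63} - 71 = - \frac{4439}{63}$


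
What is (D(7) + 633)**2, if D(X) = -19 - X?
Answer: 368449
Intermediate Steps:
(D(7) + 633)**2 = ((-19 - 1*7) + 633)**2 = ((-19 - 7) + 633)**2 = (-26 + 633)**2 = 607**2 = 368449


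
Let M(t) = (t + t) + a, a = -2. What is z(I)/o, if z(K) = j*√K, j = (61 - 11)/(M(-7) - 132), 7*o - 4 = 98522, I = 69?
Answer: -175*√69/7290924 ≈ -0.00019938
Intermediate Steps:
M(t) = -2 + 2*t (M(t) = (t + t) - 2 = 2*t - 2 = -2 + 2*t)
o = 98526/7 (o = 4/7 + (⅐)*98522 = 4/7 + 98522/7 = 98526/7 ≈ 14075.)
j = -25/74 (j = (61 - 11)/((-2 + 2*(-7)) - 132) = 50/((-2 - 14) - 132) = 50/(-16 - 132) = 50/(-148) = 50*(-1/148) = -25/74 ≈ -0.33784)
z(K) = -25*√K/74
z(I)/o = (-25*√69/74)/(98526/7) = -25*√69/74*(7/98526) = -175*√69/7290924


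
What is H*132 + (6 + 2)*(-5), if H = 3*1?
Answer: 356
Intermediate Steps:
H = 3
H*132 + (6 + 2)*(-5) = 3*132 + (6 + 2)*(-5) = 396 + 8*(-5) = 396 - 40 = 356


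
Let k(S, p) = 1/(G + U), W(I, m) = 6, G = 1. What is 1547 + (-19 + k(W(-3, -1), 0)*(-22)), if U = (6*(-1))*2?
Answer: 1530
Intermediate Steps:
U = -12 (U = -6*2 = -12)
k(S, p) = -1/11 (k(S, p) = 1/(1 - 12) = 1/(-11) = -1/11)
1547 + (-19 + k(W(-3, -1), 0)*(-22)) = 1547 + (-19 - 1/11*(-22)) = 1547 + (-19 + 2) = 1547 - 17 = 1530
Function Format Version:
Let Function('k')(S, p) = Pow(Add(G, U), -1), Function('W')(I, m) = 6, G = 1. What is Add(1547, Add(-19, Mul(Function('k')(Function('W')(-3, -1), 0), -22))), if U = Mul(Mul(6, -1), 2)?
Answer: 1530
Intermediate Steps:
U = -12 (U = Mul(-6, 2) = -12)
Function('k')(S, p) = Rational(-1, 11) (Function('k')(S, p) = Pow(Add(1, -12), -1) = Pow(-11, -1) = Rational(-1, 11))
Add(1547, Add(-19, Mul(Function('k')(Function('W')(-3, -1), 0), -22))) = Add(1547, Add(-19, Mul(Rational(-1, 11), -22))) = Add(1547, Add(-19, 2)) = Add(1547, -17) = 1530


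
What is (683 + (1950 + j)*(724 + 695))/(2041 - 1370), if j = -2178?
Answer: -322849/671 ≈ -481.15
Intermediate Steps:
(683 + (1950 + j)*(724 + 695))/(2041 - 1370) = (683 + (1950 - 2178)*(724 + 695))/(2041 - 1370) = (683 - 228*1419)/671 = (683 - 323532)*(1/671) = -322849*1/671 = -322849/671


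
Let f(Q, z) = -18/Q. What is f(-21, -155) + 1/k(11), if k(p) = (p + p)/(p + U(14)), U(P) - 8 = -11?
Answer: 94/77 ≈ 1.2208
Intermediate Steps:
U(P) = -3 (U(P) = 8 - 11 = -3)
k(p) = 2*p/(-3 + p) (k(p) = (p + p)/(p - 3) = (2*p)/(-3 + p) = 2*p/(-3 + p))
f(-21, -155) + 1/k(11) = -18/(-21) + 1/(2*11/(-3 + 11)) = -18*(-1/21) + 1/(2*11/8) = 6/7 + 1/(2*11*(1/8)) = 6/7 + 1/(11/4) = 6/7 + 4/11 = 94/77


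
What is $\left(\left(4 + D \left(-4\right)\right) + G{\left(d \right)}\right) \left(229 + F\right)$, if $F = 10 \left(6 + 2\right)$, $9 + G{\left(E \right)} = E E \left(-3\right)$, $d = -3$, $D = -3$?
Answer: $-6180$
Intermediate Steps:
$G{\left(E \right)} = -9 - 3 E^{2}$ ($G{\left(E \right)} = -9 + E E \left(-3\right) = -9 + E^{2} \left(-3\right) = -9 - 3 E^{2}$)
$F = 80$ ($F = 10 \cdot 8 = 80$)
$\left(\left(4 + D \left(-4\right)\right) + G{\left(d \right)}\right) \left(229 + F\right) = \left(\left(4 - -12\right) - \left(9 + 3 \left(-3\right)^{2}\right)\right) \left(229 + 80\right) = \left(\left(4 + 12\right) - 36\right) 309 = \left(16 - 36\right) 309 = \left(-20\right) 309 = -6180$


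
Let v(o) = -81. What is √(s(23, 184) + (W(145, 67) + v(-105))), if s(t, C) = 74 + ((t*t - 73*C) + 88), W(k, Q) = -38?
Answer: 2*I*√3215 ≈ 113.4*I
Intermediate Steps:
s(t, C) = 162 + t² - 73*C (s(t, C) = 74 + ((t² - 73*C) + 88) = 74 + (88 + t² - 73*C) = 162 + t² - 73*C)
√(s(23, 184) + (W(145, 67) + v(-105))) = √((162 + 23² - 73*184) + (-38 - 81)) = √((162 + 529 - 13432) - 119) = √(-12741 - 119) = √(-12860) = 2*I*√3215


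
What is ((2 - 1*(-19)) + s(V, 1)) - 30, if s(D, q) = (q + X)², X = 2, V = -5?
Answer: 0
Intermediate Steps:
s(D, q) = (2 + q)² (s(D, q) = (q + 2)² = (2 + q)²)
((2 - 1*(-19)) + s(V, 1)) - 30 = ((2 - 1*(-19)) + (2 + 1)²) - 30 = ((2 + 19) + 3²) - 30 = (21 + 9) - 30 = 30 - 30 = 0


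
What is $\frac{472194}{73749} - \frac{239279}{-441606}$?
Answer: $\frac{75390096845}{10856000298} \approx 6.9446$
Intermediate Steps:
$\frac{472194}{73749} - \frac{239279}{-441606} = 472194 \cdot \frac{1}{73749} - - \frac{239279}{441606} = \frac{157398}{24583} + \frac{239279}{441606} = \frac{75390096845}{10856000298}$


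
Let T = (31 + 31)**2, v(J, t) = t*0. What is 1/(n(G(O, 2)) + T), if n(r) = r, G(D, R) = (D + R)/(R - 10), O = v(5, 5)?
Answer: 4/15375 ≈ 0.00026016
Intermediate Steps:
v(J, t) = 0
O = 0
G(D, R) = (D + R)/(-10 + R)
T = 3844 (T = 62**2 = 3844)
1/(n(G(O, 2)) + T) = 1/((0 + 2)/(-10 + 2) + 3844) = 1/(2/(-8) + 3844) = 1/(-1/8*2 + 3844) = 1/(-1/4 + 3844) = 1/(15375/4) = 4/15375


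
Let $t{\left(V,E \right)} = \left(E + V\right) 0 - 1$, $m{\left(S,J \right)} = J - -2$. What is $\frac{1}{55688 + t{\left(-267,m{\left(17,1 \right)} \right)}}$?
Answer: $\frac{1}{55687} \approx 1.7957 \cdot 10^{-5}$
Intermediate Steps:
$m{\left(S,J \right)} = 2 + J$ ($m{\left(S,J \right)} = J + 2 = 2 + J$)
$t{\left(V,E \right)} = -1$ ($t{\left(V,E \right)} = 0 - 1 = -1$)
$\frac{1}{55688 + t{\left(-267,m{\left(17,1 \right)} \right)}} = \frac{1}{55688 - 1} = \frac{1}{55687}$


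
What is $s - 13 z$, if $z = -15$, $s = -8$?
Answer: $187$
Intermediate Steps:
$s - 13 z = -8 - -195 = -8 + 195 = 187$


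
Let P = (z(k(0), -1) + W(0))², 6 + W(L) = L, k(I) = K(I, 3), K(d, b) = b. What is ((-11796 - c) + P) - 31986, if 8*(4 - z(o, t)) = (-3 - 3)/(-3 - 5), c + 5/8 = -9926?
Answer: -34663415/1024 ≈ -33851.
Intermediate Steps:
k(I) = 3
c = -79413/8 (c = -5/8 - 9926 = -79413/8 ≈ -9926.6)
W(L) = -6 + L
z(o, t) = 125/32 (z(o, t) = 4 - (-3 - 3)/(8*(-3 - 5)) = 4 - (-3)/(4*(-8)) = 4 - (-3)*(-1)/(4*8) = 4 - ⅛*¾ = 4 - 3/32 = 125/32)
P = 4489/1024 (P = (125/32 + (-6 + 0))² = (125/32 - 6)² = (-67/32)² = 4489/1024 ≈ 4.3838)
((-11796 - c) + P) - 31986 = ((-11796 - 1*(-79413/8)) + 4489/1024) - 31986 = ((-11796 + 79413/8) + 4489/1024) - 31986 = (-14955/8 + 4489/1024) - 31986 = -1909751/1024 - 31986 = -34663415/1024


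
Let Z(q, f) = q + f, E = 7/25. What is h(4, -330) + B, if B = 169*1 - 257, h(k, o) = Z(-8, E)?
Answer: -2393/25 ≈ -95.720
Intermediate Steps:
E = 7/25 (E = 7*(1/25) = 7/25 ≈ 0.28000)
Z(q, f) = f + q
h(k, o) = -193/25 (h(k, o) = 7/25 - 8 = -193/25)
B = -88 (B = 169 - 257 = -88)
h(4, -330) + B = -193/25 - 88 = -2393/25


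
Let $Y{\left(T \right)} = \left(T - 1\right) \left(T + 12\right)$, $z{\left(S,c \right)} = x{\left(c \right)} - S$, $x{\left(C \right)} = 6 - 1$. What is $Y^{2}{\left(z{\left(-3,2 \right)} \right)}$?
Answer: $19600$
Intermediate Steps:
$x{\left(C \right)} = 5$
$z{\left(S,c \right)} = 5 - S$
$Y{\left(T \right)} = \left(-1 + T\right) \left(12 + T\right)$
$Y^{2}{\left(z{\left(-3,2 \right)} \right)} = \left(-12 + \left(5 - -3\right)^{2} + 11 \left(5 - -3\right)\right)^{2} = \left(-12 + \left(5 + 3\right)^{2} + 11 \left(5 + 3\right)\right)^{2} = \left(-12 + 8^{2} + 11 \cdot 8\right)^{2} = \left(-12 + 64 + 88\right)^{2} = 140^{2} = 19600$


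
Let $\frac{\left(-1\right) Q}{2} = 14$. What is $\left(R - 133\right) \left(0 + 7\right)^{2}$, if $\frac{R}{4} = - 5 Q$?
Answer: $20923$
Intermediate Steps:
$Q = -28$ ($Q = \left(-2\right) 14 = -28$)
$R = 560$ ($R = 4 \left(\left(-5\right) \left(-28\right)\right) = 4 \cdot 140 = 560$)
$\left(R - 133\right) \left(0 + 7\right)^{2} = \left(560 - 133\right) \left(0 + 7\right)^{2} = 427 \cdot 7^{2} = 427 \cdot 49 = 20923$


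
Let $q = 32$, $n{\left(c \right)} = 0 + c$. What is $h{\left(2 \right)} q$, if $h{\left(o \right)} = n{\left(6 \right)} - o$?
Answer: $128$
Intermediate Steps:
$n{\left(c \right)} = c$
$h{\left(o \right)} = 6 - o$
$h{\left(2 \right)} q = \left(6 - 2\right) 32 = 4 \cdot 32 = 128$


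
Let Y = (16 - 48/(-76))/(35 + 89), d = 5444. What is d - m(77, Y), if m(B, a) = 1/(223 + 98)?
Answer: 1747523/321 ≈ 5444.0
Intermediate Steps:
Y = 79/589 (Y = (16 - 48*(-1/76))/124 = (16 + 12/19)*(1/124) = (316/19)*(1/124) = 79/589 ≈ 0.13413)
m(B, a) = 1/321
d - m(77, Y) = 5444 - 1*1/321 = 5444 - 1/321 = 1747523/321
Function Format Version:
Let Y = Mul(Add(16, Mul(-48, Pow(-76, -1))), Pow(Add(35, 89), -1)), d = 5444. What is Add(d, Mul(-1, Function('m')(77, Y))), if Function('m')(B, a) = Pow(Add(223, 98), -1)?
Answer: Rational(1747523, 321) ≈ 5444.0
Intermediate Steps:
Y = Rational(79, 589) (Y = Mul(Add(16, Mul(-48, Rational(-1, 76))), Pow(124, -1)) = Mul(Add(16, Rational(12, 19)), Rational(1, 124)) = Mul(Rational(316, 19), Rational(1, 124)) = Rational(79, 589) ≈ 0.13413)
Function('m')(B, a) = Rational(1, 321) (Function('m')(B, a) = Pow(321, -1) = Rational(1, 321))
Add(d, Mul(-1, Function('m')(77, Y))) = Add(5444, Mul(-1, Rational(1, 321))) = Add(5444, Rational(-1, 321)) = Rational(1747523, 321)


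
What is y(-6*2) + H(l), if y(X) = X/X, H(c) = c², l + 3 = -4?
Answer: 50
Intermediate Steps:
l = -7 (l = -3 - 4 = -7)
y(X) = 1
y(-6*2) + H(l) = 1 + (-7)² = 1 + 49 = 50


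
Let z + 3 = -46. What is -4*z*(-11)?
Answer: -2156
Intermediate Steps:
z = -49 (z = -3 - 46 = -49)
-4*z*(-11) = -4*(-49)*(-11) = 196*(-11) = -2156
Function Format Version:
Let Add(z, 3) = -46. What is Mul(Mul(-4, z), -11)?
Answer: -2156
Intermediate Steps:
z = -49 (z = Add(-3, -46) = -49)
Mul(Mul(-4, z), -11) = Mul(Mul(-4, -49), -11) = Mul(196, -11) = -2156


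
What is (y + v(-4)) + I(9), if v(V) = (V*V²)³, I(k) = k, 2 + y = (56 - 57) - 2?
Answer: -262140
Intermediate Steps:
y = -5 (y = -2 + ((56 - 57) - 2) = -2 + (-1 - 2) = -2 - 3 = -5)
v(V) = V⁹ (v(V) = (V³)³ = V⁹)
(y + v(-4)) + I(9) = (-5 + (-4)⁹) + 9 = (-5 - 262144) + 9 = -262149 + 9 = -262140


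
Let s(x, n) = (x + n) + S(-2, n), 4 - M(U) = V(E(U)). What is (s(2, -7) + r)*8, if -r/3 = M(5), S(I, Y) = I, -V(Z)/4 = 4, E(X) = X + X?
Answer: -536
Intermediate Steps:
E(X) = 2*X
V(Z) = -16 (V(Z) = -4*4 = -16)
M(U) = 20 (M(U) = 4 - 1*(-16) = 4 + 16 = 20)
r = -60 (r = -3*20 = -60)
s(x, n) = -2 + n + x (s(x, n) = (x + n) - 2 = (n + x) - 2 = -2 + n + x)
(s(2, -7) + r)*8 = ((-2 - 7 + 2) - 60)*8 = (-7 - 60)*8 = -67*8 = -536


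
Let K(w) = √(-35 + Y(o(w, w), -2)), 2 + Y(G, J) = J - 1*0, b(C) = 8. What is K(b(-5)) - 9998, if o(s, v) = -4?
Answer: -9998 + I*√39 ≈ -9998.0 + 6.245*I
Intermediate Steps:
Y(G, J) = -2 + J (Y(G, J) = -2 + (J - 1*0) = -2 + (J + 0) = -2 + J)
K(w) = I*√39 (K(w) = √(-35 + (-2 - 2)) = √(-35 - 4) = √(-39) = I*√39)
K(b(-5)) - 9998 = I*√39 - 9998 = -9998 + I*√39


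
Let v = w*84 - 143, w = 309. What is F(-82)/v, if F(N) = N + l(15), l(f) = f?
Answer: -67/25813 ≈ -0.0025956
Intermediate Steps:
v = 25813 (v = 309*84 - 143 = 25956 - 143 = 25813)
F(N) = 15 + N (F(N) = N + 15 = 15 + N)
F(-82)/v = (15 - 82)/25813 = -67*1/25813 = -67/25813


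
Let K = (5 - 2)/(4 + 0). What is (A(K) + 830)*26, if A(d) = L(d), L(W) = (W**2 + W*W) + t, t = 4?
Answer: 86853/4 ≈ 21713.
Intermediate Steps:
K = 3/4 ≈ 0.75000
L(W) = 4 + 2*W**2 (L(W) = (W**2 + W*W) + 4 = (W**2 + W**2) + 4 = 2*W**2 + 4 = 4 + 2*W**2)
A(d) = 4 + 2*d**2
(A(K) + 830)*26 = ((4 + 2*(3/4)**2) + 830)*26 = ((4 + 2*(9/16)) + 830)*26 = ((4 + 9/8) + 830)*26 = (41/8 + 830)*26 = (6681/8)*26 = 86853/4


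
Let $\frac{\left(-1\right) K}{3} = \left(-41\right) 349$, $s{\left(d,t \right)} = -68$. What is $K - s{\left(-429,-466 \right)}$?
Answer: $42995$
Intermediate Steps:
$K = 42927$ ($K = - 3 \left(\left(-41\right) 349\right) = \left(-3\right) \left(-14309\right) = 42927$)
$K - s{\left(-429,-466 \right)} = 42927 - -68 = 42927 + 68 = 42995$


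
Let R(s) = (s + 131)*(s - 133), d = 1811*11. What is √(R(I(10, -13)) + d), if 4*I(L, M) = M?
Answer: √40241/4 ≈ 50.150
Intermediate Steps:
I(L, M) = M/4
d = 19921
R(s) = (-133 + s)*(131 + s) (R(s) = (131 + s)*(-133 + s) = (-133 + s)*(131 + s))
√(R(I(10, -13)) + d) = √((-17423 + ((¼)*(-13))² - (-13)/2) + 19921) = √((-17423 + (-13/4)² - 2*(-13/4)) + 19921) = √((-17423 + 169/16 + 13/2) + 19921) = √(-278495/16 + 19921) = √(40241/16) = √40241/4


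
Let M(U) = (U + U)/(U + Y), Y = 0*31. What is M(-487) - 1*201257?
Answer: -201255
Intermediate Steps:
Y = 0
M(U) = 2 (M(U) = (U + U)/(U + 0) = (2*U)/U = 2)
M(-487) - 1*201257 = 2 - 1*201257 = 2 - 201257 = -201255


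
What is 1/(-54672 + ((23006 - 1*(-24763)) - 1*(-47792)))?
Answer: 1/40889 ≈ 2.4456e-5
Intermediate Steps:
1/(-54672 + ((23006 - 1*(-24763)) - 1*(-47792))) = 1/(-54672 + ((23006 + 24763) + 47792)) = 1/(-54672 + (47769 + 47792)) = 1/(-54672 + 95561) = 1/40889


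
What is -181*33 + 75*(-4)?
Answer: -6273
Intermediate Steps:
-181*33 + 75*(-4) = -5973 - 300 = -6273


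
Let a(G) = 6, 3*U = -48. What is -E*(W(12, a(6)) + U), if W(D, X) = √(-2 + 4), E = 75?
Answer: 1200 - 75*√2 ≈ 1093.9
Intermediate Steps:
U = -16 (U = (⅓)*(-48) = -16)
W(D, X) = √2
-E*(W(12, a(6)) + U) = -75*(√2 - 16) = -75*(-16 + √2) = -(-1200 + 75*√2) = 1200 - 75*√2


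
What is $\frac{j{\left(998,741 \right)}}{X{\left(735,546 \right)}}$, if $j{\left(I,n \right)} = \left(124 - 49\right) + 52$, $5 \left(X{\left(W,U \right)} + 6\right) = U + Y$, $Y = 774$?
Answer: $\frac{127}{258} \approx 0.49225$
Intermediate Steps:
$X{\left(W,U \right)} = \frac{744}{5} + \frac{U}{5}$ ($X{\left(W,U \right)} = -6 + \frac{U + 774}{5} = -6 + \frac{774 + U}{5} = -6 + \left(\frac{774}{5} + \frac{U}{5}\right) = \frac{744}{5} + \frac{U}{5}$)
$j{\left(I,n \right)} = 127$ ($j{\left(I,n \right)} = 75 + 52 = 127$)
$\frac{j{\left(998,741 \right)}}{X{\left(735,546 \right)}} = \frac{127}{\frac{744}{5} + \frac{1}{5} \cdot 546} = \frac{127}{\frac{744}{5} + \frac{546}{5}} = \frac{127}{258}$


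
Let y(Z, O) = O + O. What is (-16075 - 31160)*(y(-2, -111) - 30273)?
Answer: 1440431325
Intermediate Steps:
y(Z, O) = 2*O
(-16075 - 31160)*(y(-2, -111) - 30273) = (-16075 - 31160)*(2*(-111) - 30273) = -47235*(-222 - 30273) = -47235*(-30495) = 1440431325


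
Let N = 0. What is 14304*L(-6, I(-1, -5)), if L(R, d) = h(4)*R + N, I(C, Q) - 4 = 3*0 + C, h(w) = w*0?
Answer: 0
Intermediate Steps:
h(w) = 0
I(C, Q) = 4 + C (I(C, Q) = 4 + (3*0 + C) = 4 + (0 + C) = 4 + C)
L(R, d) = 0 (L(R, d) = 0*R + 0 = 0 + 0 = 0)
14304*L(-6, I(-1, -5)) = 14304*0 = 0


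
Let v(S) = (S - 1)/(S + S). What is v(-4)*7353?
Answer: 36765/8 ≈ 4595.6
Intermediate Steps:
v(S) = (-1 + S)/(2*S) (v(S) = (-1 + S)/((2*S)) = (-1 + S)*(1/(2*S)) = (-1 + S)/(2*S))
v(-4)*7353 = ((1/2)*(-1 - 4)/(-4))*7353 = ((1/2)*(-1/4)*(-5))*7353 = (5/8)*7353 = 36765/8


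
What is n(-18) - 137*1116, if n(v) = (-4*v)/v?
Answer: -152896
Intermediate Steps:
n(v) = -4
n(-18) - 137*1116 = -4 - 137*1116 = -4 - 152892 = -152896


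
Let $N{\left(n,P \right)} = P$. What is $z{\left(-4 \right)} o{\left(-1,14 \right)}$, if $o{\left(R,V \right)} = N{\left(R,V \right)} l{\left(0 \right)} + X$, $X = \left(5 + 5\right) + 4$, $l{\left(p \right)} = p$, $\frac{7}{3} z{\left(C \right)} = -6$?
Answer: $-36$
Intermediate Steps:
$z{\left(C \right)} = - \frac{18}{7}$ ($z{\left(C \right)} = \frac{3}{7} \left(-6\right) = - \frac{18}{7}$)
$X = 14$ ($X = 10 + 4 = 14$)
$o{\left(R,V \right)} = 14$ ($o{\left(R,V \right)} = V 0 + 14 = 0 + 14 = 14$)
$z{\left(-4 \right)} o{\left(-1,14 \right)} = \left(- \frac{18}{7}\right) 14 = -36$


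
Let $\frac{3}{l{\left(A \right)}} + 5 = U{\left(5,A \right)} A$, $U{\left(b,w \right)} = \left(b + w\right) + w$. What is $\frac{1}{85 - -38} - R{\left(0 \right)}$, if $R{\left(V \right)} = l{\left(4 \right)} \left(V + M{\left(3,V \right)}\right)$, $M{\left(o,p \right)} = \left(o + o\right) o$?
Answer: $- \frac{6595}{5781} \approx -1.1408$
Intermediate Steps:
$M{\left(o,p \right)} = 2 o^{2}$ ($M{\left(o,p \right)} = 2 o o = 2 o^{2}$)
$U{\left(b,w \right)} = b + 2 w$
$l{\left(A \right)} = \frac{3}{-5 + A \left(5 + 2 A\right)}$ ($l{\left(A \right)} = \frac{3}{-5 + \left(5 + 2 A\right) A} = \frac{3}{-5 + A \left(5 + 2 A\right)}$)
$R{\left(V \right)} = \frac{54}{47} + \frac{3 V}{47}$ ($R{\left(V \right)} = \frac{3}{-5 + 4 \left(5 + 2 \cdot 4\right)} \left(V + 2 \cdot 3^{2}\right) = \frac{3}{-5 + 4 \left(5 + 8\right)} \left(V + 2 \cdot 9\right) = \frac{3}{-5 + 4 \cdot 13} \left(V + 18\right) = \frac{3}{-5 + 52} \left(18 + V\right) = \frac{3}{47} \left(18 + V\right) = 3 \cdot \frac{1}{47} \left(18 + V\right) = \frac{3 \left(18 + V\right)}{47} = \frac{54}{47} + \frac{3 V}{47}$)
$\frac{1}{85 - -38} - R{\left(0 \right)} = \frac{1}{85 - -38} - \left(\frac{54}{47} + \frac{3}{47} \cdot 0\right) = \frac{1}{85 + 38} - \left(\frac{54}{47} + 0\right) = \frac{1}{123} - \frac{54}{47} = - \frac{6595}{5781}$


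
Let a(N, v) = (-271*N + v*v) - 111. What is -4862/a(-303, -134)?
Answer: -2431/49979 ≈ -0.048640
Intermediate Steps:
a(N, v) = -111 + v² - 271*N (a(N, v) = (-271*N + v²) - 111 = (v² - 271*N) - 111 = -111 + v² - 271*N)
-4862/a(-303, -134) = -4862/(-111 + (-134)² - 271*(-303)) = -4862/(-111 + 17956 + 82113) = -4862/99958 = -4862*1/99958 = -2431/49979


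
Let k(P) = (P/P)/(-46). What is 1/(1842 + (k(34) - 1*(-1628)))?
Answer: 46/159619 ≈ 0.00028819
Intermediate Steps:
k(P) = -1/46 (k(P) = 1*(-1/46) = -1/46)
1/(1842 + (k(34) - 1*(-1628))) = 1/(1842 + (-1/46 - 1*(-1628))) = 1/(1842 + (-1/46 + 1628)) = 1/(1842 + 74887/46) = 1/(159619/46) = 46/159619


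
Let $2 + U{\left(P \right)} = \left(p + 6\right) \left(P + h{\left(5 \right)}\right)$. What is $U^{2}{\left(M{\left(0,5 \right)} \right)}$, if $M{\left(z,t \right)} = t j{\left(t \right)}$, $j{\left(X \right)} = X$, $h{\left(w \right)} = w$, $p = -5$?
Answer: $784$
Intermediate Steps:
$M{\left(z,t \right)} = t^{2}$ ($M{\left(z,t \right)} = t t = t^{2}$)
$U{\left(P \right)} = 3 + P$ ($U{\left(P \right)} = -2 + \left(-5 + 6\right) \left(P + 5\right) = -2 + 1 \left(5 + P\right) = -2 + \left(5 + P\right) = 3 + P$)
$U^{2}{\left(M{\left(0,5 \right)} \right)} = \left(3 + 5^{2}\right)^{2} = \left(3 + 25\right)^{2} = 28^{2} = 784$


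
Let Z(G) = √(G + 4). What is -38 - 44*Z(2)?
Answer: -38 - 44*√6 ≈ -145.78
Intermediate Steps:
Z(G) = √(4 + G)
-38 - 44*Z(2) = -38 - 44*√(4 + 2) = -38 - 44*√6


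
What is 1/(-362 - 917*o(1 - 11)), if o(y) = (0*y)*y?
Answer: -1/362 ≈ -0.0027624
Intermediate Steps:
o(y) = 0 (o(y) = 0*y = 0)
1/(-362 - 917*o(1 - 11)) = 1/(-362 - 917*0) = 1/(-362 + 0) = 1/(-362) = -1/362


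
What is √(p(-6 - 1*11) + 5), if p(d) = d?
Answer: 2*I*√3 ≈ 3.4641*I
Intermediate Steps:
√(p(-6 - 1*11) + 5) = √((-6 - 1*11) + 5) = √((-6 - 11) + 5) = √(-17 + 5) = √(-12) = 2*I*√3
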